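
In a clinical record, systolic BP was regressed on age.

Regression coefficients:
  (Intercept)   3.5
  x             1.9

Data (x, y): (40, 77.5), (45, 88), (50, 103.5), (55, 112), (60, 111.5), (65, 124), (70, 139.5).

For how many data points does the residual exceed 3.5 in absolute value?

x=40: ŷ = 3.5 + 1.9·40 = 79.5; e = 77.5 − 79.5 = -2
x=45: ŷ = 3.5 + 1.9·45 = 89; e = 88 − 89 = -1
x=50: ŷ = 3.5 + 1.9·50 = 98.5; e = 103.5 − 98.5 = 5
x=55: ŷ = 3.5 + 1.9·55 = 108; e = 112 − 108 = 4
x=60: ŷ = 3.5 + 1.9·60 = 117.5; e = 111.5 − 117.5 = -6
x=65: ŷ = 3.5 + 1.9·65 = 127; e = 124 − 127 = -3
x=70: ŷ = 3.5 + 1.9·70 = 136.5; e = 139.5 − 136.5 = 3
|e| > 3.5: x=50 (|e|=5), x=55 (|e|=4), x=60 (|e|=6) → 3

3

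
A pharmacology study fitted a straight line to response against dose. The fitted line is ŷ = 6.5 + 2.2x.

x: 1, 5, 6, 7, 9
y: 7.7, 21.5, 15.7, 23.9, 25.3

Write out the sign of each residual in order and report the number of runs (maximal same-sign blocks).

5 runs

x=1: ŷ = 6.5 + 2.2·1 = 8.7; r = 7.7 − 8.7 = -1
x=5: ŷ = 6.5 + 2.2·5 = 17.5; r = 21.5 − 17.5 = 4
x=6: ŷ = 6.5 + 2.2·6 = 19.7; r = 15.7 − 19.7 = -4
x=7: ŷ = 6.5 + 2.2·7 = 21.9; r = 23.9 − 21.9 = 2
x=9: ŷ = 6.5 + 2.2·9 = 26.3; r = 25.3 − 26.3 = -1
Signs: − + − + −
Runs: −×1, +×1, −×1, +×1, −×1 → 5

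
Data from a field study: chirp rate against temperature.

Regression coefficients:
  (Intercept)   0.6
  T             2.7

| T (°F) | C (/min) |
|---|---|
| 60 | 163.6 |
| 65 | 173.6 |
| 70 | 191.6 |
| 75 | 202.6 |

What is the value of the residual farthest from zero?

T=60: ŷ = 0.6 + 2.7·60 = 162.6; r = 163.6 − 162.6 = 1
T=65: ŷ = 0.6 + 2.7·65 = 176.1; r = 173.6 − 176.1 = -2.5
T=70: ŷ = 0.6 + 2.7·70 = 189.6; r = 191.6 − 189.6 = 2
T=75: ŷ = 0.6 + 2.7·75 = 203.1; r = 202.6 − 203.1 = -0.5
Largest |r| is 2.5 at T = 65, residual -2.5.

r = -2.5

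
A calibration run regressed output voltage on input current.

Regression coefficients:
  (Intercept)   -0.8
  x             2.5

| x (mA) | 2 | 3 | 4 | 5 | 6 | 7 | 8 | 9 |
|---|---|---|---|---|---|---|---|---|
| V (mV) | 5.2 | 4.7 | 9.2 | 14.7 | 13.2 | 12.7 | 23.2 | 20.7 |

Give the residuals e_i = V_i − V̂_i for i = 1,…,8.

1, -2, 0, 3, -1, -4, 4, -1

x=2: V̂ = -0.8 + 2.5·2 = 4.2; e = 5.2 − 4.2 = 1
x=3: V̂ = -0.8 + 2.5·3 = 6.7; e = 4.7 − 6.7 = -2
x=4: V̂ = -0.8 + 2.5·4 = 9.2; e = 9.2 − 9.2 = 0
x=5: V̂ = -0.8 + 2.5·5 = 11.7; e = 14.7 − 11.7 = 3
x=6: V̂ = -0.8 + 2.5·6 = 14.2; e = 13.2 − 14.2 = -1
x=7: V̂ = -0.8 + 2.5·7 = 16.7; e = 12.7 − 16.7 = -4
x=8: V̂ = -0.8 + 2.5·8 = 19.2; e = 23.2 − 19.2 = 4
x=9: V̂ = -0.8 + 2.5·9 = 21.7; e = 20.7 − 21.7 = -1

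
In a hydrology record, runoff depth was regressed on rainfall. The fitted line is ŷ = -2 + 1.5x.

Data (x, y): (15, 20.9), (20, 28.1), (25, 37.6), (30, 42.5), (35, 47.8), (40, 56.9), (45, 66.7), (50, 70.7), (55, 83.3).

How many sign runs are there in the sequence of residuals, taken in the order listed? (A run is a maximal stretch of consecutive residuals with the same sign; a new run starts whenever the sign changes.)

5 runs

x=15: ŷ = -2 + 1.5·15 = 20.5; r = 20.9 − 20.5 = 0.4
x=20: ŷ = -2 + 1.5·20 = 28; r = 28.1 − 28 = 0.1
x=25: ŷ = -2 + 1.5·25 = 35.5; r = 37.6 − 35.5 = 2.1
x=30: ŷ = -2 + 1.5·30 = 43; r = 42.5 − 43 = -0.5
x=35: ŷ = -2 + 1.5·35 = 50.5; r = 47.8 − 50.5 = -2.7
x=40: ŷ = -2 + 1.5·40 = 58; r = 56.9 − 58 = -1.1
x=45: ŷ = -2 + 1.5·45 = 65.5; r = 66.7 − 65.5 = 1.2
x=50: ŷ = -2 + 1.5·50 = 73; r = 70.7 − 73 = -2.3
x=55: ŷ = -2 + 1.5·55 = 80.5; r = 83.3 − 80.5 = 2.8
Signs: + + + − − − + − +
Runs: +×3, −×3, +×1, −×1, +×1 → 5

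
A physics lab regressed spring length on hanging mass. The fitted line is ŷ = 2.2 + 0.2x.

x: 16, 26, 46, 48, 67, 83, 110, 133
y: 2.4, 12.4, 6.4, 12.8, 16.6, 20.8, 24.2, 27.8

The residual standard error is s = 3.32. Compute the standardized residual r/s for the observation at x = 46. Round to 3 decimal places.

-1.506

ŷ = 2.2 + 0.2·46 = 11.4
r = 6.4 − 11.4 = -5
r/s = -5 / 3.32 = -1.506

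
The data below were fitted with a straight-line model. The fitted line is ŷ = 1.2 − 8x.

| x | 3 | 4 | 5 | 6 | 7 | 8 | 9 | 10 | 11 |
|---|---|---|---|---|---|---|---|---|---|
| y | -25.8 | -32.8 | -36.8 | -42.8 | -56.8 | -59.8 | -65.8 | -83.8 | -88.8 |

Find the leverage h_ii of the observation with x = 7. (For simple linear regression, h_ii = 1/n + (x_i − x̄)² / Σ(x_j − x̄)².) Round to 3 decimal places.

h = 0.111

x̄ = (3 + 4 + 5 + 6 + 7 + 8 + 9 + 10 + 11)/9 = 7
Σ(x − x̄)² = 16 + 9 + 4 + 1 + 0 + 1 + 4 + 9 + 16 = 60
h = 1/9 + (0)²/60 = 0.111111 + 0 = 0.111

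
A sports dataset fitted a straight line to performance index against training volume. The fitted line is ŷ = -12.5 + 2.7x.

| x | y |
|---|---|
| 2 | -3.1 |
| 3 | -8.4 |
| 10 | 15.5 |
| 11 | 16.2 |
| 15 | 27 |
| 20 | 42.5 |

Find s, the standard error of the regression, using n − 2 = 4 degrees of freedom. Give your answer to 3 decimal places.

x=2: ŷ = -12.5 + 2.7·2 = -7.1; e = -3.1 − (-7.1) = 4
x=3: ŷ = -12.5 + 2.7·3 = -4.4; e = -8.4 − (-4.4) = -4
x=10: ŷ = -12.5 + 2.7·10 = 14.5; e = 15.5 − 14.5 = 1
x=11: ŷ = -12.5 + 2.7·11 = 17.2; e = 16.2 − 17.2 = -1
x=15: ŷ = -12.5 + 2.7·15 = 28; e = 27 − 28 = -1
x=20: ŷ = -12.5 + 2.7·20 = 41.5; e = 42.5 − 41.5 = 1
SSE = 16 + 16 + 1 + 1 + 1 + 1 = 36
s = √(36/4) = √9 ≈ 3.000

s = 3.000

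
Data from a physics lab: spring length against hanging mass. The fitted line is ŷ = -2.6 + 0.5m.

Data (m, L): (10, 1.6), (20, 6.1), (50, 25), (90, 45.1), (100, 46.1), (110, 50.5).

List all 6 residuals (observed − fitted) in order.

-0.8, -1.3, 2.6, 2.7, -1.3, -1.9

m=10: ŷ = -2.6 + 0.5·10 = 2.4; r = 1.6 − 2.4 = -0.8
m=20: ŷ = -2.6 + 0.5·20 = 7.4; r = 6.1 − 7.4 = -1.3
m=50: ŷ = -2.6 + 0.5·50 = 22.4; r = 25 − 22.4 = 2.6
m=90: ŷ = -2.6 + 0.5·90 = 42.4; r = 45.1 − 42.4 = 2.7
m=100: ŷ = -2.6 + 0.5·100 = 47.4; r = 46.1 − 47.4 = -1.3
m=110: ŷ = -2.6 + 0.5·110 = 52.4; r = 50.5 − 52.4 = -1.9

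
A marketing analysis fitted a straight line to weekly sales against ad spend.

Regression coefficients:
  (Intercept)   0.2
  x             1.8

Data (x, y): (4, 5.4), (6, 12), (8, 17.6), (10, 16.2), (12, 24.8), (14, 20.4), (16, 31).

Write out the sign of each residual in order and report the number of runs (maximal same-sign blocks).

x=4: ŷ = 0.2 + 1.8·4 = 7.4; r = 5.4 − 7.4 = -2
x=6: ŷ = 0.2 + 1.8·6 = 11; r = 12 − 11 = 1
x=8: ŷ = 0.2 + 1.8·8 = 14.6; r = 17.6 − 14.6 = 3
x=10: ŷ = 0.2 + 1.8·10 = 18.2; r = 16.2 − 18.2 = -2
x=12: ŷ = 0.2 + 1.8·12 = 21.8; r = 24.8 − 21.8 = 3
x=14: ŷ = 0.2 + 1.8·14 = 25.4; r = 20.4 − 25.4 = -5
x=16: ŷ = 0.2 + 1.8·16 = 29; r = 31 − 29 = 2
Signs: − + + − + − +
Runs: −×1, +×2, −×1, +×1, −×1, +×1 → 6

6 runs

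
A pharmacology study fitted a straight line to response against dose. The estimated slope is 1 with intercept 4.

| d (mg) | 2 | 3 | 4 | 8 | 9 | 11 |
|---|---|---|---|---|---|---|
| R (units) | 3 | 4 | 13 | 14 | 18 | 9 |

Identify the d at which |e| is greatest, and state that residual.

d = 11, e = -6

d=2: ŷ = 4 + 2 = 6; e = 3 − 6 = -3
d=3: ŷ = 4 + 3 = 7; e = 4 − 7 = -3
d=4: ŷ = 4 + 4 = 8; e = 13 − 8 = 5
d=8: ŷ = 4 + 8 = 12; e = 14 − 12 = 2
d=9: ŷ = 4 + 9 = 13; e = 18 − 13 = 5
d=11: ŷ = 4 + 11 = 15; e = 9 − 15 = -6
Largest |e| is 6 at d = 11, residual -6.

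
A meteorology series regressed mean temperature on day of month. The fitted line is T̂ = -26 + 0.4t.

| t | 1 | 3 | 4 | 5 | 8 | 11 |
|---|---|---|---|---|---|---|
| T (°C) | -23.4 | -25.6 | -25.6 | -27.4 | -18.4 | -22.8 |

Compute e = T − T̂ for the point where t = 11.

e = -1.2

T̂ = -26 + 0.4·11 = -21.6
e = -22.8 − (-21.6) = -1.2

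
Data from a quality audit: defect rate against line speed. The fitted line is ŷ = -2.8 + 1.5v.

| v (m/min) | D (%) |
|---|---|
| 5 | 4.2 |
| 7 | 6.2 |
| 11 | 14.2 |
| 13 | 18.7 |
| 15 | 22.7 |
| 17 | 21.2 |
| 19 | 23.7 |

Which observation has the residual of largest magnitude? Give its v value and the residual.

v=5: ŷ = -2.8 + 1.5·5 = 4.7; e = 4.2 − 4.7 = -0.5
v=7: ŷ = -2.8 + 1.5·7 = 7.7; e = 6.2 − 7.7 = -1.5
v=11: ŷ = -2.8 + 1.5·11 = 13.7; e = 14.2 − 13.7 = 0.5
v=13: ŷ = -2.8 + 1.5·13 = 16.7; e = 18.7 − 16.7 = 2
v=15: ŷ = -2.8 + 1.5·15 = 19.7; e = 22.7 − 19.7 = 3
v=17: ŷ = -2.8 + 1.5·17 = 22.7; e = 21.2 − 22.7 = -1.5
v=19: ŷ = -2.8 + 1.5·19 = 25.7; e = 23.7 − 25.7 = -2
Largest |e| is 3 at v = 15, residual 3.

v = 15, e = 3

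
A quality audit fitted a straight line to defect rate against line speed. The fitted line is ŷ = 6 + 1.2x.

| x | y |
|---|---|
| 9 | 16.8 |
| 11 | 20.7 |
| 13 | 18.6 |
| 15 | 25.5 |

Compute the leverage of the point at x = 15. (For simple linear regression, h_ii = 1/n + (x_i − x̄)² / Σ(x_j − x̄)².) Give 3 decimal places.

h = 0.700

x̄ = (9 + 11 + 13 + 15)/4 = 12
Σ(x − x̄)² = 9 + 1 + 1 + 9 = 20
h = 1/4 + (3)²/20 = 0.25 + 0.45 = 0.700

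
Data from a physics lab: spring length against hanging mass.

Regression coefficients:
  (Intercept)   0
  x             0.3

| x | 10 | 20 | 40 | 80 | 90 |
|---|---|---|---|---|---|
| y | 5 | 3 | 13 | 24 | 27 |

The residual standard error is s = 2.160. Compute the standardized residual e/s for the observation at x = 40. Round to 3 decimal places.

ŷ = 0.3·40 = 12
e = 13 − 12 = 1
e/s = 1 / 2.160 = 0.463

0.463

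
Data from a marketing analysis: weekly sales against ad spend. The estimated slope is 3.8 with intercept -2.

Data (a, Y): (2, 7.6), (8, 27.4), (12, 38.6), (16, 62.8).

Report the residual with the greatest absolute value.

e = -5

a=2: Ŷ = -2 + 3.8·2 = 5.6; e = 7.6 − 5.6 = 2
a=8: Ŷ = -2 + 3.8·8 = 28.4; e = 27.4 − 28.4 = -1
a=12: Ŷ = -2 + 3.8·12 = 43.6; e = 38.6 − 43.6 = -5
a=16: Ŷ = -2 + 3.8·16 = 58.8; e = 62.8 − 58.8 = 4
Largest |e| is 5 at a = 12, residual -5.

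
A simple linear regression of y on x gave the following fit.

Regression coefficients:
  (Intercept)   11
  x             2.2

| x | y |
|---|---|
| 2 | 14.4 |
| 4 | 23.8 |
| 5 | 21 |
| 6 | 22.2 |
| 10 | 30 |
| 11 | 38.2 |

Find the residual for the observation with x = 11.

e = 3

ŷ = 11 + 2.2·11 = 35.2
e = 38.2 − 35.2 = 3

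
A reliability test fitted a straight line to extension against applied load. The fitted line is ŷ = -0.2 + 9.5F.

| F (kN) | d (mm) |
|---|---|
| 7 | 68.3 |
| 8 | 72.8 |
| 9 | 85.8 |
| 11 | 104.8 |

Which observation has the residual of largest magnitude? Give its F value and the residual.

F = 8, e = -3

F=7: ŷ = -0.2 + 9.5·7 = 66.3; e = 68.3 − 66.3 = 2
F=8: ŷ = -0.2 + 9.5·8 = 75.8; e = 72.8 − 75.8 = -3
F=9: ŷ = -0.2 + 9.5·9 = 85.3; e = 85.8 − 85.3 = 0.5
F=11: ŷ = -0.2 + 9.5·11 = 104.3; e = 104.8 − 104.3 = 0.5
Largest |e| is 3 at F = 8, residual -3.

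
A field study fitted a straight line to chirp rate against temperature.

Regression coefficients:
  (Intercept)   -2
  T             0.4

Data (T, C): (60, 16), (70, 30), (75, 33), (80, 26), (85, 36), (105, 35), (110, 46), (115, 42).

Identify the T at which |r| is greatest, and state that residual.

T=60: Ĉ = -2 + 0.4·60 = 22; r = 16 − 22 = -6
T=70: Ĉ = -2 + 0.4·70 = 26; r = 30 − 26 = 4
T=75: Ĉ = -2 + 0.4·75 = 28; r = 33 − 28 = 5
T=80: Ĉ = -2 + 0.4·80 = 30; r = 26 − 30 = -4
T=85: Ĉ = -2 + 0.4·85 = 32; r = 36 − 32 = 4
T=105: Ĉ = -2 + 0.4·105 = 40; r = 35 − 40 = -5
T=110: Ĉ = -2 + 0.4·110 = 42; r = 46 − 42 = 4
T=115: Ĉ = -2 + 0.4·115 = 44; r = 42 − 44 = -2
Largest |r| is 6 at T = 60, residual -6.

T = 60, r = -6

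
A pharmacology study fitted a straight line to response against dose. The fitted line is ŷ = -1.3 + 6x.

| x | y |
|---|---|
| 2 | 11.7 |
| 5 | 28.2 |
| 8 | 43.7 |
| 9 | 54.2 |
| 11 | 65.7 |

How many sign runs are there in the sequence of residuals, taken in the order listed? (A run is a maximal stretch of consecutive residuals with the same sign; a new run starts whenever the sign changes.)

3 runs

x=2: ŷ = -1.3 + 6·2 = 10.7; r = 11.7 − 10.7 = 1
x=5: ŷ = -1.3 + 6·5 = 28.7; r = 28.2 − 28.7 = -0.5
x=8: ŷ = -1.3 + 6·8 = 46.7; r = 43.7 − 46.7 = -3
x=9: ŷ = -1.3 + 6·9 = 52.7; r = 54.2 − 52.7 = 1.5
x=11: ŷ = -1.3 + 6·11 = 64.7; r = 65.7 − 64.7 = 1
Signs: + − − + +
Runs: +×1, −×2, +×2 → 3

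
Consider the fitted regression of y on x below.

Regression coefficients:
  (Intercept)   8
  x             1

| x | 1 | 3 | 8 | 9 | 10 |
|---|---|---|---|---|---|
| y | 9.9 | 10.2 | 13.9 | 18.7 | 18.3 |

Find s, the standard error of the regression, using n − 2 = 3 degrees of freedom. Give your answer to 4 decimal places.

x=1: ŷ = 8 + 1 = 9; r = 9.9 − 9 = 0.9
x=3: ŷ = 8 + 3 = 11; r = 10.2 − 11 = -0.8
x=8: ŷ = 8 + 8 = 16; r = 13.9 − 16 = -2.1
x=9: ŷ = 8 + 9 = 17; r = 18.7 − 17 = 1.7
x=10: ŷ = 8 + 10 = 18; r = 18.3 − 18 = 0.3
SSE = 0.81 + 0.64 + 4.41 + 2.89 + 0.09 = 8.84
s = √(8.84/3) = √2.94667 ≈ 1.7166

s = 1.7166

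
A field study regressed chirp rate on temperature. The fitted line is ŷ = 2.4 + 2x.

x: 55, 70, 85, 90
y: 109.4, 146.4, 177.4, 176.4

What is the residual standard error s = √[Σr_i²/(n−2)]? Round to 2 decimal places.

x=55: ŷ = 2.4 + 2·55 = 112.4; r = 109.4 − 112.4 = -3
x=70: ŷ = 2.4 + 2·70 = 142.4; r = 146.4 − 142.4 = 4
x=85: ŷ = 2.4 + 2·85 = 172.4; r = 177.4 − 172.4 = 5
x=90: ŷ = 2.4 + 2·90 = 182.4; r = 176.4 − 182.4 = -6
SSE = 9 + 16 + 25 + 36 = 86
s = √(86/2) = √43 ≈ 6.56

s = 6.56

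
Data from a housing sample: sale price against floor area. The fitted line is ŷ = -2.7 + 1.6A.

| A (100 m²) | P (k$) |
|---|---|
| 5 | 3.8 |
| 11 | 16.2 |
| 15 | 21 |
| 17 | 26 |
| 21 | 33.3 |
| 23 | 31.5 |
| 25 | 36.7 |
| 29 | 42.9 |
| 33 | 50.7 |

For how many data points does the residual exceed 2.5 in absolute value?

1

A=5: ŷ = -2.7 + 1.6·5 = 5.3; e = 3.8 − 5.3 = -1.5
A=11: ŷ = -2.7 + 1.6·11 = 14.9; e = 16.2 − 14.9 = 1.3
A=15: ŷ = -2.7 + 1.6·15 = 21.3; e = 21 − 21.3 = -0.3
A=17: ŷ = -2.7 + 1.6·17 = 24.5; e = 26 − 24.5 = 1.5
A=21: ŷ = -2.7 + 1.6·21 = 30.9; e = 33.3 − 30.9 = 2.4
A=23: ŷ = -2.7 + 1.6·23 = 34.1; e = 31.5 − 34.1 = -2.6
A=25: ŷ = -2.7 + 1.6·25 = 37.3; e = 36.7 − 37.3 = -0.6
A=29: ŷ = -2.7 + 1.6·29 = 43.7; e = 42.9 − 43.7 = -0.8
A=33: ŷ = -2.7 + 1.6·33 = 50.1; e = 50.7 − 50.1 = 0.6
|e| > 2.5: A=23 (|e|=2.6) → 1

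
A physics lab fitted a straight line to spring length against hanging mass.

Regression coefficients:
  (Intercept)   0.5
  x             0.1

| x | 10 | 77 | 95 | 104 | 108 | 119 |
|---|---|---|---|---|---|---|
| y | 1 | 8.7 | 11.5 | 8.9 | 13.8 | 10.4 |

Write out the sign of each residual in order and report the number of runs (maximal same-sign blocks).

5 runs

x=10: ŷ = 0.5 + 0.1·10 = 1.5; r = 1 − 1.5 = -0.5
x=77: ŷ = 0.5 + 0.1·77 = 8.2; r = 8.7 − 8.2 = 0.5
x=95: ŷ = 0.5 + 0.1·95 = 10; r = 11.5 − 10 = 1.5
x=104: ŷ = 0.5 + 0.1·104 = 10.9; r = 8.9 − 10.9 = -2
x=108: ŷ = 0.5 + 0.1·108 = 11.3; r = 13.8 − 11.3 = 2.5
x=119: ŷ = 0.5 + 0.1·119 = 12.4; r = 10.4 − 12.4 = -2
Signs: − + + − + −
Runs: −×1, +×2, −×1, +×1, −×1 → 5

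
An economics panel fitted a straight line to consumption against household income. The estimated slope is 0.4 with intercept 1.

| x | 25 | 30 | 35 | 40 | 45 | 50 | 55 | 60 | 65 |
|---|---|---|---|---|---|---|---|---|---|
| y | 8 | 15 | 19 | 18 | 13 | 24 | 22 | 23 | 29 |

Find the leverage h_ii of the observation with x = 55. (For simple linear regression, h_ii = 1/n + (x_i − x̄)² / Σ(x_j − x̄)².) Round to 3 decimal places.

h = 0.178

x̄ = (25 + 30 + 35 + 40 + 45 + 50 + 55 + 60 + 65)/9 = 45
Σ(x − x̄)² = 400 + 225 + 100 + 25 + 0 + 25 + 100 + 225 + 400 = 1500
h = 1/9 + (10)²/1500 = 0.111111 + 0.0666667 = 0.178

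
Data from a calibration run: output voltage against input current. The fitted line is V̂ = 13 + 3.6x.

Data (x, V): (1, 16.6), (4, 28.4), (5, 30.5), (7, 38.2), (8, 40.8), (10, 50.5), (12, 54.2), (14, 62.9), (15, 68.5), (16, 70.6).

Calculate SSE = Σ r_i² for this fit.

SSE = 11

x=1: V̂ = 13 + 3.6·1 = 16.6; r = 16.6 − 16.6 = 0
x=4: V̂ = 13 + 3.6·4 = 27.4; r = 28.4 − 27.4 = 1
x=5: V̂ = 13 + 3.6·5 = 31; r = 30.5 − 31 = -0.5
x=7: V̂ = 13 + 3.6·7 = 38.2; r = 38.2 − 38.2 = 0
x=8: V̂ = 13 + 3.6·8 = 41.8; r = 40.8 − 41.8 = -1
x=10: V̂ = 13 + 3.6·10 = 49; r = 50.5 − 49 = 1.5
x=12: V̂ = 13 + 3.6·12 = 56.2; r = 54.2 − 56.2 = -2
x=14: V̂ = 13 + 3.6·14 = 63.4; r = 62.9 − 63.4 = -0.5
x=15: V̂ = 13 + 3.6·15 = 67; r = 68.5 − 67 = 1.5
x=16: V̂ = 13 + 3.6·16 = 70.6; r = 70.6 − 70.6 = 0
SSE = 0 + 1 + 0.25 + 0 + 1 + 2.25 + 4 + 0.25 + 2.25 + 0 = 11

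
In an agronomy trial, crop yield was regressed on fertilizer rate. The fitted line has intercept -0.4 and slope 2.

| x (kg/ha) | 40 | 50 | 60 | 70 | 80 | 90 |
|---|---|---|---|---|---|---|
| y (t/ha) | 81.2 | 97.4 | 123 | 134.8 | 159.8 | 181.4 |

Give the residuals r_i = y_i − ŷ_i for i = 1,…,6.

x=40: ŷ = -0.4 + 2·40 = 79.6; r = 81.2 − 79.6 = 1.6
x=50: ŷ = -0.4 + 2·50 = 99.6; r = 97.4 − 99.6 = -2.2
x=60: ŷ = -0.4 + 2·60 = 119.6; r = 123 − 119.6 = 3.4
x=70: ŷ = -0.4 + 2·70 = 139.6; r = 134.8 − 139.6 = -4.8
x=80: ŷ = -0.4 + 2·80 = 159.6; r = 159.8 − 159.6 = 0.2
x=90: ŷ = -0.4 + 2·90 = 179.6; r = 181.4 − 179.6 = 1.8

1.6, -2.2, 3.4, -4.8, 0.2, 1.8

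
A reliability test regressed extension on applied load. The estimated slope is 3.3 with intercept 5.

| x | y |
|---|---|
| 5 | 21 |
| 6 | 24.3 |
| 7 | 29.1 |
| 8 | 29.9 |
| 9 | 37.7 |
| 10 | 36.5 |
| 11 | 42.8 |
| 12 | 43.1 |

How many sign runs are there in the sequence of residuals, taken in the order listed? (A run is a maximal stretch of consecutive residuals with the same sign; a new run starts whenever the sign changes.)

7 runs

x=5: ŷ = 5 + 3.3·5 = 21.5; e = 21 − 21.5 = -0.5
x=6: ŷ = 5 + 3.3·6 = 24.8; e = 24.3 − 24.8 = -0.5
x=7: ŷ = 5 + 3.3·7 = 28.1; e = 29.1 − 28.1 = 1
x=8: ŷ = 5 + 3.3·8 = 31.4; e = 29.9 − 31.4 = -1.5
x=9: ŷ = 5 + 3.3·9 = 34.7; e = 37.7 − 34.7 = 3
x=10: ŷ = 5 + 3.3·10 = 38; e = 36.5 − 38 = -1.5
x=11: ŷ = 5 + 3.3·11 = 41.3; e = 42.8 − 41.3 = 1.5
x=12: ŷ = 5 + 3.3·12 = 44.6; e = 43.1 − 44.6 = -1.5
Signs: − − + − + − + −
Runs: −×2, +×1, −×1, +×1, −×1, +×1, −×1 → 7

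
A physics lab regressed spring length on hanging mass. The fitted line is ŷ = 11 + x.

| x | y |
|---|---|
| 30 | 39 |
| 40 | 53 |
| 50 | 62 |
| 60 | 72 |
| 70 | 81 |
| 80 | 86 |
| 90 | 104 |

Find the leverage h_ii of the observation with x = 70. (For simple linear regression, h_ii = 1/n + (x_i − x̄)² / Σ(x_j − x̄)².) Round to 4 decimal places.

h = 0.1786

x̄ = (30 + 40 + 50 + 60 + 70 + 80 + 90)/7 = 60
Σ(x − x̄)² = 900 + 400 + 100 + 0 + 100 + 400 + 900 = 2800
h = 1/7 + (10)²/2800 = 0.142857 + 0.0357143 = 0.1786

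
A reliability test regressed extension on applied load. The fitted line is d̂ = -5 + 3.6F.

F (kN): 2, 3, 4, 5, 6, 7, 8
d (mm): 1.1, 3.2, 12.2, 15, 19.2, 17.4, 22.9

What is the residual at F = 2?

d̂ = -5 + 3.6·2 = 2.2
r = 1.1 − 2.2 = -1.1

r = -1.1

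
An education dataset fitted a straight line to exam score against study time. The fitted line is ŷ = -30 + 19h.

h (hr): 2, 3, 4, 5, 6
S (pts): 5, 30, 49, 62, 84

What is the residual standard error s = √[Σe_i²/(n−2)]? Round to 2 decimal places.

s = 3.46

h=2: ŷ = -30 + 19·2 = 8; e = 5 − 8 = -3
h=3: ŷ = -30 + 19·3 = 27; e = 30 − 27 = 3
h=4: ŷ = -30 + 19·4 = 46; e = 49 − 46 = 3
h=5: ŷ = -30 + 19·5 = 65; e = 62 − 65 = -3
h=6: ŷ = -30 + 19·6 = 84; e = 84 − 84 = 0
SSE = 9 + 9 + 9 + 9 + 0 = 36
s = √(36/3) = √12 ≈ 3.46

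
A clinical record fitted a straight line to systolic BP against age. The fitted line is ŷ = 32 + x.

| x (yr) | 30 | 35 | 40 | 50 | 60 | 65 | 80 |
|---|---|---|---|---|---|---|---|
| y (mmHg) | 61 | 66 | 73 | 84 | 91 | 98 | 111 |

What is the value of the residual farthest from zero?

r = 2

x=30: ŷ = 32 + 30 = 62; r = 61 − 62 = -1
x=35: ŷ = 32 + 35 = 67; r = 66 − 67 = -1
x=40: ŷ = 32 + 40 = 72; r = 73 − 72 = 1
x=50: ŷ = 32 + 50 = 82; r = 84 − 82 = 2
x=60: ŷ = 32 + 60 = 92; r = 91 − 92 = -1
x=65: ŷ = 32 + 65 = 97; r = 98 − 97 = 1
x=80: ŷ = 32 + 80 = 112; r = 111 − 112 = -1
Largest |r| is 2 at x = 50, residual 2.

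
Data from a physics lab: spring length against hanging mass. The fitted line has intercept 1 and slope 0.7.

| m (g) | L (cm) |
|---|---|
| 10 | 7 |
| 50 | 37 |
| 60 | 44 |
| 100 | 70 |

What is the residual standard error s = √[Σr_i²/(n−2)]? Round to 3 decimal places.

m=10: L̂ = 1 + 0.7·10 = 8; r = 7 − 8 = -1
m=50: L̂ = 1 + 0.7·50 = 36; r = 37 − 36 = 1
m=60: L̂ = 1 + 0.7·60 = 43; r = 44 − 43 = 1
m=100: L̂ = 1 + 0.7·100 = 71; r = 70 − 71 = -1
SSE = 1 + 1 + 1 + 1 = 4
s = √(4/2) = √2 ≈ 1.414

s = 1.414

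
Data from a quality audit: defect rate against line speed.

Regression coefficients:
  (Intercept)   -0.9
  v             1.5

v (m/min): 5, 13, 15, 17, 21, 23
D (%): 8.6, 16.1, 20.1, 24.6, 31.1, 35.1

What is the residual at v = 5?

D̂ = -0.9 + 1.5·5 = 6.6
e = 8.6 − 6.6 = 2

e = 2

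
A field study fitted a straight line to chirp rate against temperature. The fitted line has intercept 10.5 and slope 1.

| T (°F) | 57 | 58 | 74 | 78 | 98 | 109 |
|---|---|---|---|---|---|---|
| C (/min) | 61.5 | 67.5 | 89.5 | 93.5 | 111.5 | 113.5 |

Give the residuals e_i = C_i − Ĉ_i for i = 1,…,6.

T=57: Ĉ = 10.5 + 57 = 67.5; e = 61.5 − 67.5 = -6
T=58: Ĉ = 10.5 + 58 = 68.5; e = 67.5 − 68.5 = -1
T=74: Ĉ = 10.5 + 74 = 84.5; e = 89.5 − 84.5 = 5
T=78: Ĉ = 10.5 + 78 = 88.5; e = 93.5 − 88.5 = 5
T=98: Ĉ = 10.5 + 98 = 108.5; e = 111.5 − 108.5 = 3
T=109: Ĉ = 10.5 + 109 = 119.5; e = 113.5 − 119.5 = -6

-6, -1, 5, 5, 3, -6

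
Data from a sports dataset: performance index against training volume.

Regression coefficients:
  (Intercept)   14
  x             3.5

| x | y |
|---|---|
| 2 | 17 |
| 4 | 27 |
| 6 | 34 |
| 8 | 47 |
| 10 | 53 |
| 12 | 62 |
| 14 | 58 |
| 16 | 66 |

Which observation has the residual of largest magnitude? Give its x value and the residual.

x=2: ŷ = 14 + 3.5·2 = 21; e = 17 − 21 = -4
x=4: ŷ = 14 + 3.5·4 = 28; e = 27 − 28 = -1
x=6: ŷ = 14 + 3.5·6 = 35; e = 34 − 35 = -1
x=8: ŷ = 14 + 3.5·8 = 42; e = 47 − 42 = 5
x=10: ŷ = 14 + 3.5·10 = 49; e = 53 − 49 = 4
x=12: ŷ = 14 + 3.5·12 = 56; e = 62 − 56 = 6
x=14: ŷ = 14 + 3.5·14 = 63; e = 58 − 63 = -5
x=16: ŷ = 14 + 3.5·16 = 70; e = 66 − 70 = -4
Largest |e| is 6 at x = 12, residual 6.

x = 12, e = 6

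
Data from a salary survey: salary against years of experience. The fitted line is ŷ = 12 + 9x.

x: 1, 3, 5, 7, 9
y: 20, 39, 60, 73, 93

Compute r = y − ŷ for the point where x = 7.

r = -2

ŷ = 12 + 9·7 = 75
r = 73 − 75 = -2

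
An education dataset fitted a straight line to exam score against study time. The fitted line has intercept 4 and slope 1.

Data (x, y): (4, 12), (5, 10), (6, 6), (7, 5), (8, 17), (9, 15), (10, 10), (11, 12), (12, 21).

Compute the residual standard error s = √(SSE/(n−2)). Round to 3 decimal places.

x=4: ŷ = 4 + 4 = 8; e = 12 − 8 = 4
x=5: ŷ = 4 + 5 = 9; e = 10 − 9 = 1
x=6: ŷ = 4 + 6 = 10; e = 6 − 10 = -4
x=7: ŷ = 4 + 7 = 11; e = 5 − 11 = -6
x=8: ŷ = 4 + 8 = 12; e = 17 − 12 = 5
x=9: ŷ = 4 + 9 = 13; e = 15 − 13 = 2
x=10: ŷ = 4 + 10 = 14; e = 10 − 14 = -4
x=11: ŷ = 4 + 11 = 15; e = 12 − 15 = -3
x=12: ŷ = 4 + 12 = 16; e = 21 − 16 = 5
SSE = 16 + 1 + 16 + 36 + 25 + 4 + 16 + 9 + 25 = 148
s = √(148/7) = √21.1429 ≈ 4.598

s = 4.598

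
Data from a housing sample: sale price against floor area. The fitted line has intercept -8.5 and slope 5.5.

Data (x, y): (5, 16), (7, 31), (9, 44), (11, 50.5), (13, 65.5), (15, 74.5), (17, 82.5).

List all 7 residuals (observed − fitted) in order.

-3, 1, 3, -1.5, 2.5, 0.5, -2.5

x=5: ŷ = -8.5 + 5.5·5 = 19; r = 16 − 19 = -3
x=7: ŷ = -8.5 + 5.5·7 = 30; r = 31 − 30 = 1
x=9: ŷ = -8.5 + 5.5·9 = 41; r = 44 − 41 = 3
x=11: ŷ = -8.5 + 5.5·11 = 52; r = 50.5 − 52 = -1.5
x=13: ŷ = -8.5 + 5.5·13 = 63; r = 65.5 − 63 = 2.5
x=15: ŷ = -8.5 + 5.5·15 = 74; r = 74.5 − 74 = 0.5
x=17: ŷ = -8.5 + 5.5·17 = 85; r = 82.5 − 85 = -2.5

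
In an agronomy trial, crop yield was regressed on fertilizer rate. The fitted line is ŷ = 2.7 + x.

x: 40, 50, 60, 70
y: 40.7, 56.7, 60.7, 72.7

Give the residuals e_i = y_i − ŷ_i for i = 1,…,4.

-2, 4, -2, 0

x=40: ŷ = 2.7 + 40 = 42.7; e = 40.7 − 42.7 = -2
x=50: ŷ = 2.7 + 50 = 52.7; e = 56.7 − 52.7 = 4
x=60: ŷ = 2.7 + 60 = 62.7; e = 60.7 − 62.7 = -2
x=70: ŷ = 2.7 + 70 = 72.7; e = 72.7 − 72.7 = 0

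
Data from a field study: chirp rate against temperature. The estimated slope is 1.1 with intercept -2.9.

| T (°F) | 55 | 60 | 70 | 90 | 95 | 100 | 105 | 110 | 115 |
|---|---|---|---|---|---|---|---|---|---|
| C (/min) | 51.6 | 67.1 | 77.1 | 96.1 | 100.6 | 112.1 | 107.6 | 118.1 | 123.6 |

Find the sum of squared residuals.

T=55: Ĉ = -2.9 + 1.1·55 = 57.6; r = 51.6 − 57.6 = -6
T=60: Ĉ = -2.9 + 1.1·60 = 63.1; r = 67.1 − 63.1 = 4
T=70: Ĉ = -2.9 + 1.1·70 = 74.1; r = 77.1 − 74.1 = 3
T=90: Ĉ = -2.9 + 1.1·90 = 96.1; r = 96.1 − 96.1 = 0
T=95: Ĉ = -2.9 + 1.1·95 = 101.6; r = 100.6 − 101.6 = -1
T=100: Ĉ = -2.9 + 1.1·100 = 107.1; r = 112.1 − 107.1 = 5
T=105: Ĉ = -2.9 + 1.1·105 = 112.6; r = 107.6 − 112.6 = -5
T=110: Ĉ = -2.9 + 1.1·110 = 118.1; r = 118.1 − 118.1 = 0
T=115: Ĉ = -2.9 + 1.1·115 = 123.6; r = 123.6 − 123.6 = 0
SSE = 36 + 16 + 9 + 0 + 1 + 25 + 25 + 0 + 0 = 112

SSE = 112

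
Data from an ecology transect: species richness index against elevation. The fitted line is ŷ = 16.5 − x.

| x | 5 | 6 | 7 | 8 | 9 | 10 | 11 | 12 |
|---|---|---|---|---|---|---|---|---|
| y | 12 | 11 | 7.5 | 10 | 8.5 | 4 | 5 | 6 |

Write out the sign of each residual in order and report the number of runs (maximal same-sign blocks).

5 runs

x=5: ŷ = 16.5 − 5 = 11.5; e = 12 − 11.5 = 0.5
x=6: ŷ = 16.5 − 6 = 10.5; e = 11 − 10.5 = 0.5
x=7: ŷ = 16.5 − 7 = 9.5; e = 7.5 − 9.5 = -2
x=8: ŷ = 16.5 − 8 = 8.5; e = 10 − 8.5 = 1.5
x=9: ŷ = 16.5 − 9 = 7.5; e = 8.5 − 7.5 = 1
x=10: ŷ = 16.5 − 10 = 6.5; e = 4 − 6.5 = -2.5
x=11: ŷ = 16.5 − 11 = 5.5; e = 5 − 5.5 = -0.5
x=12: ŷ = 16.5 − 12 = 4.5; e = 6 − 4.5 = 1.5
Signs: + + − + + − − +
Runs: +×2, −×1, +×2, −×2, +×1 → 5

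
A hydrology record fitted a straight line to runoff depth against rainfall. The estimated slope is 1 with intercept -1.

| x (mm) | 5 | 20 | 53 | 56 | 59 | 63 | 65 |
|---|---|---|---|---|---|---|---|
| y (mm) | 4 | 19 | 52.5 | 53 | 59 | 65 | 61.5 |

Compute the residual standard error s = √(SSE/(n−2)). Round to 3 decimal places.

x=5: ŷ = -1 + 5 = 4; e = 4 − 4 = 0
x=20: ŷ = -1 + 20 = 19; e = 19 − 19 = 0
x=53: ŷ = -1 + 53 = 52; e = 52.5 − 52 = 0.5
x=56: ŷ = -1 + 56 = 55; e = 53 − 55 = -2
x=59: ŷ = -1 + 59 = 58; e = 59 − 58 = 1
x=63: ŷ = -1 + 63 = 62; e = 65 − 62 = 3
x=65: ŷ = -1 + 65 = 64; e = 61.5 − 64 = -2.5
SSE = 0 + 0 + 0.25 + 4 + 1 + 9 + 6.25 = 20.5
s = √(20.5/5) = √4.1 ≈ 2.025

s = 2.025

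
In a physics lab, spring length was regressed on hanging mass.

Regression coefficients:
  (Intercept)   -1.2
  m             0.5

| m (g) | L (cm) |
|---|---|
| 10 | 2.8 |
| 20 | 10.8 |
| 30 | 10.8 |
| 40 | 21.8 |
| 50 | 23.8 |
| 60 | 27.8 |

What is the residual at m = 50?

L̂ = -1.2 + 0.5·50 = 23.8
e = 23.8 − 23.8 = 0

e = 0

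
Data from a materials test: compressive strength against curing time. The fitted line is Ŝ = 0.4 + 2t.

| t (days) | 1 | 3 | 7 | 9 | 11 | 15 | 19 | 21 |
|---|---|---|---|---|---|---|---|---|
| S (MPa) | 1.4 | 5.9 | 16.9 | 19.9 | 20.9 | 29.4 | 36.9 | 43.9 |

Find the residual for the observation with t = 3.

e = -0.5

Ŝ = 0.4 + 2·3 = 6.4
e = 5.9 − 6.4 = -0.5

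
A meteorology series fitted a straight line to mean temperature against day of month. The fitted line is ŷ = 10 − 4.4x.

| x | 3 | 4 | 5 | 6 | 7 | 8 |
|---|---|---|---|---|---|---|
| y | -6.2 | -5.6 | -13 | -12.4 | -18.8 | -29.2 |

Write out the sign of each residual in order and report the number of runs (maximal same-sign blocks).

x=3: ŷ = 10 − 4.4·3 = -3.2; r = -6.2 − (-3.2) = -3
x=4: ŷ = 10 − 4.4·4 = -7.6; r = -5.6 − (-7.6) = 2
x=5: ŷ = 10 − 4.4·5 = -12; r = -13 − (-12) = -1
x=6: ŷ = 10 − 4.4·6 = -16.4; r = -12.4 − (-16.4) = 4
x=7: ŷ = 10 − 4.4·7 = -20.8; r = -18.8 − (-20.8) = 2
x=8: ŷ = 10 − 4.4·8 = -25.2; r = -29.2 − (-25.2) = -4
Signs: − + − + + −
Runs: −×1, +×1, −×1, +×2, −×1 → 5

5 runs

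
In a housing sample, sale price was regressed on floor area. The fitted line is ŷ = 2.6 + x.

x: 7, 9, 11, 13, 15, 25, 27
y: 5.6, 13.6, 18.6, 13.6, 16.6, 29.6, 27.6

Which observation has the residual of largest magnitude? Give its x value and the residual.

x = 11, r = 5

x=7: ŷ = 2.6 + 7 = 9.6; r = 5.6 − 9.6 = -4
x=9: ŷ = 2.6 + 9 = 11.6; r = 13.6 − 11.6 = 2
x=11: ŷ = 2.6 + 11 = 13.6; r = 18.6 − 13.6 = 5
x=13: ŷ = 2.6 + 13 = 15.6; r = 13.6 − 15.6 = -2
x=15: ŷ = 2.6 + 15 = 17.6; r = 16.6 − 17.6 = -1
x=25: ŷ = 2.6 + 25 = 27.6; r = 29.6 − 27.6 = 2
x=27: ŷ = 2.6 + 27 = 29.6; r = 27.6 − 29.6 = -2
Largest |r| is 5 at x = 11, residual 5.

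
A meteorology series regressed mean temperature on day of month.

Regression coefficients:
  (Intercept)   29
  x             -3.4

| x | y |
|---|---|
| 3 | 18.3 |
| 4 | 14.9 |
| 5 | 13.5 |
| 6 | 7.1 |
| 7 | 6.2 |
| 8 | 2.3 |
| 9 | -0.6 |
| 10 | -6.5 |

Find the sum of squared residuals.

SSE = 9.5

x=3: ŷ = 29 − 3.4·3 = 18.8; e = 18.3 − 18.8 = -0.5
x=4: ŷ = 29 − 3.4·4 = 15.4; e = 14.9 − 15.4 = -0.5
x=5: ŷ = 29 − 3.4·5 = 12; e = 13.5 − 12 = 1.5
x=6: ŷ = 29 − 3.4·6 = 8.6; e = 7.1 − 8.6 = -1.5
x=7: ŷ = 29 − 3.4·7 = 5.2; e = 6.2 − 5.2 = 1
x=8: ŷ = 29 − 3.4·8 = 1.8; e = 2.3 − 1.8 = 0.5
x=9: ŷ = 29 − 3.4·9 = -1.6; e = -0.6 − (-1.6) = 1
x=10: ŷ = 29 − 3.4·10 = -5; e = -6.5 − (-5) = -1.5
SSE = 0.25 + 0.25 + 2.25 + 2.25 + 1 + 0.25 + 1 + 2.25 = 9.5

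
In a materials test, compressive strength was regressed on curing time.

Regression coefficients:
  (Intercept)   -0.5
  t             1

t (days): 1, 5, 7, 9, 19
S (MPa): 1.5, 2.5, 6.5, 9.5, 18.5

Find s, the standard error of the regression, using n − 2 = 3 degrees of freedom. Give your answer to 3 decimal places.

t=1: Ŝ = -0.5 + 1 = 0.5; e = 1.5 − 0.5 = 1
t=5: Ŝ = -0.5 + 5 = 4.5; e = 2.5 − 4.5 = -2
t=7: Ŝ = -0.5 + 7 = 6.5; e = 6.5 − 6.5 = 0
t=9: Ŝ = -0.5 + 9 = 8.5; e = 9.5 − 8.5 = 1
t=19: Ŝ = -0.5 + 19 = 18.5; e = 18.5 − 18.5 = 0
SSE = 1 + 4 + 0 + 1 + 0 = 6
s = √(6/3) = √2 ≈ 1.414

s = 1.414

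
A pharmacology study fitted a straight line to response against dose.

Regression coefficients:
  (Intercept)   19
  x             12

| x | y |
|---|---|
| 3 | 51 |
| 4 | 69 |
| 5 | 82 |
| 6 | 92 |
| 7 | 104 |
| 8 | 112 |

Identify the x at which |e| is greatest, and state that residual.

x=3: ŷ = 19 + 12·3 = 55; e = 51 − 55 = -4
x=4: ŷ = 19 + 12·4 = 67; e = 69 − 67 = 2
x=5: ŷ = 19 + 12·5 = 79; e = 82 − 79 = 3
x=6: ŷ = 19 + 12·6 = 91; e = 92 − 91 = 1
x=7: ŷ = 19 + 12·7 = 103; e = 104 − 103 = 1
x=8: ŷ = 19 + 12·8 = 115; e = 112 − 115 = -3
Largest |e| is 4 at x = 3, residual -4.

x = 3, e = -4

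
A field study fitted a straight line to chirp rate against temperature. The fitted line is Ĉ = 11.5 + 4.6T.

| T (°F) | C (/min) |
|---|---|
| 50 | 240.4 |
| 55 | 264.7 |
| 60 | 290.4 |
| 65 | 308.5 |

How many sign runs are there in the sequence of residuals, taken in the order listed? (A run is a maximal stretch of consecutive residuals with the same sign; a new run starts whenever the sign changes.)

T=50: Ĉ = 11.5 + 4.6·50 = 241.5; e = 240.4 − 241.5 = -1.1
T=55: Ĉ = 11.5 + 4.6·55 = 264.5; e = 264.7 − 264.5 = 0.2
T=60: Ĉ = 11.5 + 4.6·60 = 287.5; e = 290.4 − 287.5 = 2.9
T=65: Ĉ = 11.5 + 4.6·65 = 310.5; e = 308.5 − 310.5 = -2
Signs: − + + −
Runs: −×1, +×2, −×1 → 3

3 runs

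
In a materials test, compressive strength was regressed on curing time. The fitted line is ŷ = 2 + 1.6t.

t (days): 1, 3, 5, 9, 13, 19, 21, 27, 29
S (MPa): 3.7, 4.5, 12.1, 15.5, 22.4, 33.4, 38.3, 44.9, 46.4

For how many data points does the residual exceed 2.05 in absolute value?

t=1: ŷ = 2 + 1.6·1 = 3.6; r = 3.7 − 3.6 = 0.1
t=3: ŷ = 2 + 1.6·3 = 6.8; r = 4.5 − 6.8 = -2.3
t=5: ŷ = 2 + 1.6·5 = 10; r = 12.1 − 10 = 2.1
t=9: ŷ = 2 + 1.6·9 = 16.4; r = 15.5 − 16.4 = -0.9
t=13: ŷ = 2 + 1.6·13 = 22.8; r = 22.4 − 22.8 = -0.4
t=19: ŷ = 2 + 1.6·19 = 32.4; r = 33.4 − 32.4 = 1
t=21: ŷ = 2 + 1.6·21 = 35.6; r = 38.3 − 35.6 = 2.7
t=27: ŷ = 2 + 1.6·27 = 45.2; r = 44.9 − 45.2 = -0.3
t=29: ŷ = 2 + 1.6·29 = 48.4; r = 46.4 − 48.4 = -2
|r| > 2.05: t=3 (|r|=2.3), t=5 (|r|=2.1), t=21 (|r|=2.7) → 3

3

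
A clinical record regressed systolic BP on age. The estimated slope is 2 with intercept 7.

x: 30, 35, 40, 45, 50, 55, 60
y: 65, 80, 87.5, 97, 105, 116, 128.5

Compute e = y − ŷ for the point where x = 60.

e = 1.5

ŷ = 7 + 2·60 = 127
e = 128.5 − 127 = 1.5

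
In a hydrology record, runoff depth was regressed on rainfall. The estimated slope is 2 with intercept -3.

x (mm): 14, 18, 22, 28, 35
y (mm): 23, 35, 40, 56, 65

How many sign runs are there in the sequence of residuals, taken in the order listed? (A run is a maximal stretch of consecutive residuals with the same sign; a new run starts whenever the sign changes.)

x=14: ŷ = -3 + 2·14 = 25; r = 23 − 25 = -2
x=18: ŷ = -3 + 2·18 = 33; r = 35 − 33 = 2
x=22: ŷ = -3 + 2·22 = 41; r = 40 − 41 = -1
x=28: ŷ = -3 + 2·28 = 53; r = 56 − 53 = 3
x=35: ŷ = -3 + 2·35 = 67; r = 65 − 67 = -2
Signs: − + − + −
Runs: −×1, +×1, −×1, +×1, −×1 → 5

5 runs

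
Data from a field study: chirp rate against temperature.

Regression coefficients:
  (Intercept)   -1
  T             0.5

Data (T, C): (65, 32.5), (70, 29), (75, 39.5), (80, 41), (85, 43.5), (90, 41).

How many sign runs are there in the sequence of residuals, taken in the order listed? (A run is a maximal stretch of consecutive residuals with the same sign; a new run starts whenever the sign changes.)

4 runs

T=65: ŷ = -1 + 0.5·65 = 31.5; e = 32.5 − 31.5 = 1
T=70: ŷ = -1 + 0.5·70 = 34; e = 29 − 34 = -5
T=75: ŷ = -1 + 0.5·75 = 36.5; e = 39.5 − 36.5 = 3
T=80: ŷ = -1 + 0.5·80 = 39; e = 41 − 39 = 2
T=85: ŷ = -1 + 0.5·85 = 41.5; e = 43.5 − 41.5 = 2
T=90: ŷ = -1 + 0.5·90 = 44; e = 41 − 44 = -3
Signs: + − + + + −
Runs: +×1, −×1, +×3, −×1 → 4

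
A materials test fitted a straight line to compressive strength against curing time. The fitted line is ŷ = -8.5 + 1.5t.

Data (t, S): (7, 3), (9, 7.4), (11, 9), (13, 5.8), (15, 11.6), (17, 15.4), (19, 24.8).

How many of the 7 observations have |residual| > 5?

1

t=7: ŷ = -8.5 + 1.5·7 = 2; e = 3 − 2 = 1
t=9: ŷ = -8.5 + 1.5·9 = 5; e = 7.4 − 5 = 2.4
t=11: ŷ = -8.5 + 1.5·11 = 8; e = 9 − 8 = 1
t=13: ŷ = -8.5 + 1.5·13 = 11; e = 5.8 − 11 = -5.2
t=15: ŷ = -8.5 + 1.5·15 = 14; e = 11.6 − 14 = -2.4
t=17: ŷ = -8.5 + 1.5·17 = 17; e = 15.4 − 17 = -1.6
t=19: ŷ = -8.5 + 1.5·19 = 20; e = 24.8 − 20 = 4.8
|e| > 5: t=13 (|e|=5.2) → 1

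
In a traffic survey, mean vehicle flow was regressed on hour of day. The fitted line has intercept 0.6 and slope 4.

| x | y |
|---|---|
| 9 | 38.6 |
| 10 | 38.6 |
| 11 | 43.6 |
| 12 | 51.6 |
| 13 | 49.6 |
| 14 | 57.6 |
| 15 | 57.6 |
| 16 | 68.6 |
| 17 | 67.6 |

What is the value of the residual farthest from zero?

x=9: ŷ = 0.6 + 4·9 = 36.6; e = 38.6 − 36.6 = 2
x=10: ŷ = 0.6 + 4·10 = 40.6; e = 38.6 − 40.6 = -2
x=11: ŷ = 0.6 + 4·11 = 44.6; e = 43.6 − 44.6 = -1
x=12: ŷ = 0.6 + 4·12 = 48.6; e = 51.6 − 48.6 = 3
x=13: ŷ = 0.6 + 4·13 = 52.6; e = 49.6 − 52.6 = -3
x=14: ŷ = 0.6 + 4·14 = 56.6; e = 57.6 − 56.6 = 1
x=15: ŷ = 0.6 + 4·15 = 60.6; e = 57.6 − 60.6 = -3
x=16: ŷ = 0.6 + 4·16 = 64.6; e = 68.6 − 64.6 = 4
x=17: ŷ = 0.6 + 4·17 = 68.6; e = 67.6 − 68.6 = -1
Largest |e| is 4 at x = 16, residual 4.

e = 4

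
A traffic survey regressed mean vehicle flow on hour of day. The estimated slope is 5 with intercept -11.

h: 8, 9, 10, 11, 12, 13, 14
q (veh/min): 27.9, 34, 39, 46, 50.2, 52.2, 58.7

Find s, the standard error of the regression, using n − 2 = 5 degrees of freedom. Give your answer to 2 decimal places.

s = 1.41

h=8: ŷ = -11 + 5·8 = 29; r = 27.9 − 29 = -1.1
h=9: ŷ = -11 + 5·9 = 34; r = 34 − 34 = 0
h=10: ŷ = -11 + 5·10 = 39; r = 39 − 39 = 0
h=11: ŷ = -11 + 5·11 = 44; r = 46 − 44 = 2
h=12: ŷ = -11 + 5·12 = 49; r = 50.2 − 49 = 1.2
h=13: ŷ = -11 + 5·13 = 54; r = 52.2 − 54 = -1.8
h=14: ŷ = -11 + 5·14 = 59; r = 58.7 − 59 = -0.3
SSE = 1.21 + 0 + 0 + 4 + 1.44 + 3.24 + 0.09 = 9.98
s = √(9.98/5) = √1.996 ≈ 1.41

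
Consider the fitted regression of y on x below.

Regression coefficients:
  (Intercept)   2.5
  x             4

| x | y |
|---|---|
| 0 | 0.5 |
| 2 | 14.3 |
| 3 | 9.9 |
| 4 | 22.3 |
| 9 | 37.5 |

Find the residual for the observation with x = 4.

ŷ = 2.5 + 4·4 = 18.5
r = 22.3 − 18.5 = 3.8

r = 3.8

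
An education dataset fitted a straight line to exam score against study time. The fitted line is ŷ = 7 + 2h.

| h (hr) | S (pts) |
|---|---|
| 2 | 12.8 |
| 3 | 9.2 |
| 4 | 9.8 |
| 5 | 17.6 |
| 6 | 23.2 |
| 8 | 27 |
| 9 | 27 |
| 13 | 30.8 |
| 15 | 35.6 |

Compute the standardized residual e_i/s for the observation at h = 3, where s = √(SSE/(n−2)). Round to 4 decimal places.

h=2: ŷ = 7 + 2·2 = 11; e = 12.8 − 11 = 1.8
h=3: ŷ = 7 + 2·3 = 13; e = 9.2 − 13 = -3.8
h=4: ŷ = 7 + 2·4 = 15; e = 9.8 − 15 = -5.2
h=5: ŷ = 7 + 2·5 = 17; e = 17.6 − 17 = 0.6
h=6: ŷ = 7 + 2·6 = 19; e = 23.2 − 19 = 4.2
h=8: ŷ = 7 + 2·8 = 23; e = 27 − 23 = 4
h=9: ŷ = 7 + 2·9 = 25; e = 27 − 25 = 2
h=13: ŷ = 7 + 2·13 = 33; e = 30.8 − 33 = -2.2
h=15: ŷ = 7 + 2·15 = 37; e = 35.6 − 37 = -1.4
SSE = 3.24 + 14.44 + 27.04 + 0.36 + 17.64 + 16 + 4 + 4.84 + 1.96 = 89.52
s = √(89.52/7) = 3.57611
e/s = -3.8 / 3.57611 = -1.0626

-1.0626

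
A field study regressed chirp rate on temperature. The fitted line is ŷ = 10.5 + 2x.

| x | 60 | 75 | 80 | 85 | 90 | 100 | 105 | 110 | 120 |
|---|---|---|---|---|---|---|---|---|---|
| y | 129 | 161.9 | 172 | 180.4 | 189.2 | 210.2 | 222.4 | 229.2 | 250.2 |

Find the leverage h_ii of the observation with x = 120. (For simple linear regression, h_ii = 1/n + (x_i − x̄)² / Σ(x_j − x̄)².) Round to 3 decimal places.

x̄ = (60 + 75 + 80 + 85 + 90 + 100 + 105 + 110 + 120)/9 = 91.6667
Σ(x − x̄)² = 1002.78 + 277.778 + 136.111 + 44.4444 + 2.77778 + 69.4444 + 177.778 + 336.111 + 802.778 = 2850
h = 1/9 + (28.3333)²/2850 = 0.111111 + 0.281676 = 0.393

h = 0.393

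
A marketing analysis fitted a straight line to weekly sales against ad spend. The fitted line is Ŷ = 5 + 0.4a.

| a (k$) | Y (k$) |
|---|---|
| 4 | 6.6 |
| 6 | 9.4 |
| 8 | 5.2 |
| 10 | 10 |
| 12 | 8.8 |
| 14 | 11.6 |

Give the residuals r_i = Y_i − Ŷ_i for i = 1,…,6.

0, 2, -3, 1, -1, 1

a=4: Ŷ = 5 + 0.4·4 = 6.6; r = 6.6 − 6.6 = 0
a=6: Ŷ = 5 + 0.4·6 = 7.4; r = 9.4 − 7.4 = 2
a=8: Ŷ = 5 + 0.4·8 = 8.2; r = 5.2 − 8.2 = -3
a=10: Ŷ = 5 + 0.4·10 = 9; r = 10 − 9 = 1
a=12: Ŷ = 5 + 0.4·12 = 9.8; r = 8.8 − 9.8 = -1
a=14: Ŷ = 5 + 0.4·14 = 10.6; r = 11.6 − 10.6 = 1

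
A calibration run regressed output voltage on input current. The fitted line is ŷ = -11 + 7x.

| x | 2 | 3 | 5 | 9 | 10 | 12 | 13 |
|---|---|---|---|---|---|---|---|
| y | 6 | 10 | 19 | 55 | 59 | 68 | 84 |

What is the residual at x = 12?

r = -5

ŷ = -11 + 7·12 = 73
r = 68 − 73 = -5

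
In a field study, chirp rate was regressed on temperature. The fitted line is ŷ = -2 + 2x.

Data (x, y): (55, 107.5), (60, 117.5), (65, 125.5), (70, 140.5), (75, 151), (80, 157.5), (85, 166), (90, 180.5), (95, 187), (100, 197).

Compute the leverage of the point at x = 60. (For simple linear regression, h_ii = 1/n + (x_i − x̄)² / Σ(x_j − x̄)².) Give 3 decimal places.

h = 0.248

x̄ = (55 + 60 + 65 + 70 + 75 + 80 + 85 + 90 + 95 + 100)/10 = 77.5
Σ(x − x̄)² = 506.25 + 306.25 + 156.25 + 56.25 + 6.25 + 6.25 + 56.25 + 156.25 + 306.25 + 506.25 = 2062.5
h = 1/10 + (-17.5)²/2062.5 = 0.1 + 0.148485 = 0.248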